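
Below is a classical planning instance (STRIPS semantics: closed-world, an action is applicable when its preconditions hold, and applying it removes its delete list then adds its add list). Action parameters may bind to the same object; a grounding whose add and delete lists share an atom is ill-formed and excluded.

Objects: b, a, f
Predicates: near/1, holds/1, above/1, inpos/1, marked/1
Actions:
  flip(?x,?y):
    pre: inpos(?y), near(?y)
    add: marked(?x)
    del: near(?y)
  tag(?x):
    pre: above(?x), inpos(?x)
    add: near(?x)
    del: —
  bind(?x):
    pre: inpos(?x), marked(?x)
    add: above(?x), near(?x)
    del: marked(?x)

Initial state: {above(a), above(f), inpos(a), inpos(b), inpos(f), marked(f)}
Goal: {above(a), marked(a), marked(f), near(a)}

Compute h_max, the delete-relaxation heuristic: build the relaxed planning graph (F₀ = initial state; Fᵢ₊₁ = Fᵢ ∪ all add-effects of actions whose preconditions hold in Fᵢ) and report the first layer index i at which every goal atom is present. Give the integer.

F0 = init (6 atoms)
F1 = F0 ∪ {near(a), near(f)}  (8 atoms)
F2 = F1 ∪ {marked(a), marked(b)}  (10 atoms)
goal ⊆ F2  ⇒  h_max = 2

2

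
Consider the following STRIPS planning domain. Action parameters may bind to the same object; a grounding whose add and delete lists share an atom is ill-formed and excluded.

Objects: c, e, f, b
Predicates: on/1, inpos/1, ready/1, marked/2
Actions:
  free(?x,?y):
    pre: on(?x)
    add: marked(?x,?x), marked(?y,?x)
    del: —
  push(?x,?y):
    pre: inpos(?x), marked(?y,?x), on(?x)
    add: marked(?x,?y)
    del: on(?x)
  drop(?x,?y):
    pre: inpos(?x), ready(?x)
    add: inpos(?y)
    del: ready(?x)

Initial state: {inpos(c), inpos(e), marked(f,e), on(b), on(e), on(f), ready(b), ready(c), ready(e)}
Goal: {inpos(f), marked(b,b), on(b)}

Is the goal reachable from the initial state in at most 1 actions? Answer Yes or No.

1. free(b,c)  →  {inpos(c), inpos(e), marked(b,b), marked(c,b), marked(f,e), on(b), on(e), on(f), ready(b), ready(c), ready(e)}
2. drop(c,f)  →  {inpos(c), inpos(e), inpos(f), marked(b,b), marked(c,b), marked(f,e), on(b), on(e), on(f), ready(b), ready(e)}
optimal plan length = 2; 2 > 1

No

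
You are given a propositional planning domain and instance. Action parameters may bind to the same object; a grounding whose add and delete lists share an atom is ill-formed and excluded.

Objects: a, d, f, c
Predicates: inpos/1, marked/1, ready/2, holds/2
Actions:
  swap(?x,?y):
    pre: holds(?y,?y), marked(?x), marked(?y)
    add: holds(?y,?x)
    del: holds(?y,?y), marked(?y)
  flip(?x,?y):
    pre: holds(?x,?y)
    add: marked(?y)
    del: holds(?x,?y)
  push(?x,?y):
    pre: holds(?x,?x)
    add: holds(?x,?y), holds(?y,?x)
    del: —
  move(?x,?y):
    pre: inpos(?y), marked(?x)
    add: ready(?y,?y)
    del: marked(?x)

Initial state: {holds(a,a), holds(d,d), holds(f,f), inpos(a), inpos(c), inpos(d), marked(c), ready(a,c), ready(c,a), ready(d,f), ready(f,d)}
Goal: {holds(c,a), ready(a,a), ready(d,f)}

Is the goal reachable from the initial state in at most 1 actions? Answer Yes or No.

1. push(a,c)  →  {holds(a,a), holds(a,c), holds(c,a), holds(d,d), holds(f,f), inpos(a), inpos(c), inpos(d), marked(c), ready(a,c), ready(c,a), ready(d,f), ready(f,d)}
2. move(c,a)  →  {holds(a,a), holds(a,c), holds(c,a), holds(d,d), holds(f,f), inpos(a), inpos(c), inpos(d), ready(a,a), ready(a,c), ready(c,a), ready(d,f), ready(f,d)}
optimal plan length = 2; 2 > 1

No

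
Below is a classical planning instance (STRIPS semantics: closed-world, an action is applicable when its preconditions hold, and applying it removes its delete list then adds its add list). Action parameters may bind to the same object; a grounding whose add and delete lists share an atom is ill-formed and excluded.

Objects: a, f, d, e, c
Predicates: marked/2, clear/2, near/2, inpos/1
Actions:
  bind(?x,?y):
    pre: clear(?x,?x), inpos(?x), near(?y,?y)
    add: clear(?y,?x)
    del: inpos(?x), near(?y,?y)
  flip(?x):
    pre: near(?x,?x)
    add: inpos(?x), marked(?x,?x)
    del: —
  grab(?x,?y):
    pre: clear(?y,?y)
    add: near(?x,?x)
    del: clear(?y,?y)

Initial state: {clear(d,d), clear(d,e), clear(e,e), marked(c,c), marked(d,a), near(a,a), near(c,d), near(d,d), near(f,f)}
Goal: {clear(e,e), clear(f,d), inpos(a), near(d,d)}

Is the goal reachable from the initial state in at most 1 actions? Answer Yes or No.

No

1. flip(a)  →  {clear(d,d), clear(d,e), clear(e,e), inpos(a), marked(a,a), marked(c,c), marked(d,a), near(a,a), near(c,d), near(d,d), near(f,f)}
2. flip(d)  →  {clear(d,d), clear(d,e), clear(e,e), inpos(a), inpos(d), marked(a,a), marked(c,c), marked(d,a), marked(d,d), near(a,a), near(c,d), near(d,d), near(f,f)}
3. bind(d,f)  →  {clear(d,d), clear(d,e), clear(e,e), clear(f,d), inpos(a), marked(a,a), marked(c,c), marked(d,a), marked(d,d), near(a,a), near(c,d), near(d,d)}
optimal plan length = 3; 3 > 1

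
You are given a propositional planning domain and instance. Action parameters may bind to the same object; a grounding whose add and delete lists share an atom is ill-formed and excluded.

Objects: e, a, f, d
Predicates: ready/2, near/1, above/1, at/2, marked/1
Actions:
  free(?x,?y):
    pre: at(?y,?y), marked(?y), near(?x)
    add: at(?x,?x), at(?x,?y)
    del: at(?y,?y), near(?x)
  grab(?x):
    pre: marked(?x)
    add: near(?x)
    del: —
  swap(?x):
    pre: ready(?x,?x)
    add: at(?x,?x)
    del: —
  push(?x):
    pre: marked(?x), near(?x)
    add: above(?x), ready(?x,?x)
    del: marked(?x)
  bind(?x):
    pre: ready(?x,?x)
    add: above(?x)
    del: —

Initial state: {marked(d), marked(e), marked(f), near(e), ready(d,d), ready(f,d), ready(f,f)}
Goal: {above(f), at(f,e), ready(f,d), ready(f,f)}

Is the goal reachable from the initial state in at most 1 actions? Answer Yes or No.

No

1. grab(f)  →  {marked(d), marked(e), marked(f), near(e), near(f), ready(d,d), ready(f,d), ready(f,f)}
2. swap(f)  →  {at(f,f), marked(d), marked(e), marked(f), near(e), near(f), ready(d,d), ready(f,d), ready(f,f)}
3. free(e,f)  →  {at(e,e), at(e,f), marked(d), marked(e), marked(f), near(f), ready(d,d), ready(f,d), ready(f,f)}
4. free(f,e)  →  {at(e,f), at(f,e), at(f,f), marked(d), marked(e), marked(f), ready(d,d), ready(f,d), ready(f,f)}
5. bind(f)  →  {above(f), at(e,f), at(f,e), at(f,f), marked(d), marked(e), marked(f), ready(d,d), ready(f,d), ready(f,f)}
optimal plan length = 5; 5 > 1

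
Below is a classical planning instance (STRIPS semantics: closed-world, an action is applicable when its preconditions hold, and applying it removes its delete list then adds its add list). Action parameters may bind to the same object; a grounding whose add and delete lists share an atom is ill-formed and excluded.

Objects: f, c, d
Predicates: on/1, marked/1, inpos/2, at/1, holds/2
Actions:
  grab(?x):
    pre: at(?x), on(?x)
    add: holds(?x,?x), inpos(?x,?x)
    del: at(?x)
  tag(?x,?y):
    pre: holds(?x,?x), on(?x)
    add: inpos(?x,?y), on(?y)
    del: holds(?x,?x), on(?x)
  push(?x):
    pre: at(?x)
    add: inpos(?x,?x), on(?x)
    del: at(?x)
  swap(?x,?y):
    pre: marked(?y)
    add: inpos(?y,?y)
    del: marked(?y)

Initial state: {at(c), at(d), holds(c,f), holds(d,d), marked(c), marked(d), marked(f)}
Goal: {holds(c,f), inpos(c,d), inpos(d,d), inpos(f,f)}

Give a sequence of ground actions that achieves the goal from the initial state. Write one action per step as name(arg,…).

push(d); tag(d,c); grab(c); tag(c,d); swap(f,f)

1. push(d)  →  {at(c), holds(c,f), holds(d,d), inpos(d,d), marked(c), marked(d), marked(f), on(d)}
2. tag(d,c)  →  {at(c), holds(c,f), inpos(d,c), inpos(d,d), marked(c), marked(d), marked(f), on(c)}
3. grab(c)  →  {holds(c,c), holds(c,f), inpos(c,c), inpos(d,c), inpos(d,d), marked(c), marked(d), marked(f), on(c)}
4. tag(c,d)  →  {holds(c,f), inpos(c,c), inpos(c,d), inpos(d,c), inpos(d,d), marked(c), marked(d), marked(f), on(d)}
5. swap(f,f)  →  {holds(c,f), inpos(c,c), inpos(c,d), inpos(d,c), inpos(d,d), inpos(f,f), marked(c), marked(d), on(d)}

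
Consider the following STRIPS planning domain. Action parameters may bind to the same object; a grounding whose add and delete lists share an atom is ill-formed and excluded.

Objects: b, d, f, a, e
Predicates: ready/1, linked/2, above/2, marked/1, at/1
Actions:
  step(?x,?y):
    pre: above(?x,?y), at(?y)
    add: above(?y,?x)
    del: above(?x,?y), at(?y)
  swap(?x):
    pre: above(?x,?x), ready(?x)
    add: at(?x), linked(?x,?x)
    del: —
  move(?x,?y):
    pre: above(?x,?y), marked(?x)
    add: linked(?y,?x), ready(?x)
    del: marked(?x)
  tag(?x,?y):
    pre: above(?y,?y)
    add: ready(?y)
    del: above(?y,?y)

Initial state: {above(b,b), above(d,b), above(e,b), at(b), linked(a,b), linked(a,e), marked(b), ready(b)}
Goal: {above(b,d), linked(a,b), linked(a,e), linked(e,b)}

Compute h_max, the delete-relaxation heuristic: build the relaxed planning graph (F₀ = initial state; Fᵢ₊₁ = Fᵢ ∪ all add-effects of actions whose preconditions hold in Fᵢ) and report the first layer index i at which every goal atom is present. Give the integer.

F0 = init (8 atoms)
F1 = F0 ∪ {above(b,d), above(b,e), linked(b,b)}  (11 atoms)
F2 = F1 ∪ {linked(d,b), linked(e,b)}  (13 atoms)
goal ⊆ F2  ⇒  h_max = 2

2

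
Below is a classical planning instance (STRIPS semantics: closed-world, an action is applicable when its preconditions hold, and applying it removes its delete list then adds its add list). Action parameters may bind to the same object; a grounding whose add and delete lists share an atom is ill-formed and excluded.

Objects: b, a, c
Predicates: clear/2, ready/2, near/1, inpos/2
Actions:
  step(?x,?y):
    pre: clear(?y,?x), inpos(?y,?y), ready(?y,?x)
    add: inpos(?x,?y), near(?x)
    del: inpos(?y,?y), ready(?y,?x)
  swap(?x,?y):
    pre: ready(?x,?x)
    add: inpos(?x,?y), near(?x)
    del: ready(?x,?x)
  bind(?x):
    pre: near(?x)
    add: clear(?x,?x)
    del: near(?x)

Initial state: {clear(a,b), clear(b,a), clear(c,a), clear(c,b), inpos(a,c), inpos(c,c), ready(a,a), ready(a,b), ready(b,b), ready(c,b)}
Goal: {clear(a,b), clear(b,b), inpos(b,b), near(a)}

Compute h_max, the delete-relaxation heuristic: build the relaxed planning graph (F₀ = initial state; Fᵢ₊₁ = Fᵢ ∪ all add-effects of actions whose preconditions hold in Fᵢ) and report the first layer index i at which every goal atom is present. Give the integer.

2

F0 = init (10 atoms)
F1 = F0 ∪ {inpos(a,a), inpos(a,b), inpos(b,a), inpos(b,b), inpos(b,c), near(a), near(b)}  (17 atoms)
F2 = F1 ∪ {clear(a,a), clear(b,b)}  (19 atoms)
goal ⊆ F2  ⇒  h_max = 2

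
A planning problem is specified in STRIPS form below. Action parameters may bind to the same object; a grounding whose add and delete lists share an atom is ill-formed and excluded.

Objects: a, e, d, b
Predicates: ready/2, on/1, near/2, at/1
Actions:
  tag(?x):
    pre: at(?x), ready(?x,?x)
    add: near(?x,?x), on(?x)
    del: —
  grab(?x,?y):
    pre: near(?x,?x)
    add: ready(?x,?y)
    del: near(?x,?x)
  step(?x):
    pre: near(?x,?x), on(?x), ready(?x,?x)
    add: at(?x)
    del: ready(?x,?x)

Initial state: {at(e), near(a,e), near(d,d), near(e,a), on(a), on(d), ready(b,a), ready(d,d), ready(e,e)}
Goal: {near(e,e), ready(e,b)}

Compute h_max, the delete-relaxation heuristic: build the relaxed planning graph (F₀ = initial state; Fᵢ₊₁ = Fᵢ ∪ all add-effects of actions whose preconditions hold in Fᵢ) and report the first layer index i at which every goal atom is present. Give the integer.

F0 = init (9 atoms)
F1 = F0 ∪ {at(d), near(e,e), on(e), ready(d,a), ready(d,b), ready(d,e)}  (15 atoms)
F2 = F1 ∪ {ready(e,a), ready(e,b), ready(e,d)}  (18 atoms)
goal ⊆ F2  ⇒  h_max = 2

2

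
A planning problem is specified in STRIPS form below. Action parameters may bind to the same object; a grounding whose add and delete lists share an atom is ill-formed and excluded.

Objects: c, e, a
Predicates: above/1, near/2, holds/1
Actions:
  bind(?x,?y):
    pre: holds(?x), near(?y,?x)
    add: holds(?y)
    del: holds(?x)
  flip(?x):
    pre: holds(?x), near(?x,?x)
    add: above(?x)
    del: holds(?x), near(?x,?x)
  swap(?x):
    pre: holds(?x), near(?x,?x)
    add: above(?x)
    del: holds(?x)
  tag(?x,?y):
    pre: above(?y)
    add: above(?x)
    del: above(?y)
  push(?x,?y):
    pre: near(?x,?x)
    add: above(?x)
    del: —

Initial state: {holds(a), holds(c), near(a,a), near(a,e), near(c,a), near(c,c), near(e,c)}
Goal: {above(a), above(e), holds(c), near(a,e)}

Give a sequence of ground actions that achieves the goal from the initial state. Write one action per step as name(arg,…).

flip(a); push(c,c); tag(e,c)

1. flip(a)  →  {above(a), holds(c), near(a,e), near(c,a), near(c,c), near(e,c)}
2. push(c,c)  →  {above(a), above(c), holds(c), near(a,e), near(c,a), near(c,c), near(e,c)}
3. tag(e,c)  →  {above(a), above(e), holds(c), near(a,e), near(c,a), near(c,c), near(e,c)}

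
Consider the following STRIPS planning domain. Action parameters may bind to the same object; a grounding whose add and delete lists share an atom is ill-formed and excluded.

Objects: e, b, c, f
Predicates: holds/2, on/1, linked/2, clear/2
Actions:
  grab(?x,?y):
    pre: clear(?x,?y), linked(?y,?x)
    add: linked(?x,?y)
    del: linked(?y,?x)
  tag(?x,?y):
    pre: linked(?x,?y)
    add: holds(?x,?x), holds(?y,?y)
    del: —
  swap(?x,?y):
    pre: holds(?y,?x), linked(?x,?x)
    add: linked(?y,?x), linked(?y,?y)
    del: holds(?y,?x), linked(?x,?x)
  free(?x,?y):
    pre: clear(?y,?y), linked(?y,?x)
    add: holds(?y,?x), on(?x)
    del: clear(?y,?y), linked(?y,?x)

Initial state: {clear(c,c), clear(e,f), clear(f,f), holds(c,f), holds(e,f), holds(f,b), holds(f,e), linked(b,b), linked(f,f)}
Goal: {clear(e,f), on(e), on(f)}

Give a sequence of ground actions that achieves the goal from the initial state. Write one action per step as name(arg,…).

swap(f,e); swap(e,f); swap(f,c); free(e,f); free(f,c)

1. swap(f,e)  →  {clear(c,c), clear(e,f), clear(f,f), holds(c,f), holds(f,b), holds(f,e), linked(b,b), linked(e,e), linked(e,f)}
2. swap(e,f)  →  {clear(c,c), clear(e,f), clear(f,f), holds(c,f), holds(f,b), linked(b,b), linked(e,f), linked(f,e), linked(f,f)}
3. swap(f,c)  →  {clear(c,c), clear(e,f), clear(f,f), holds(f,b), linked(b,b), linked(c,c), linked(c,f), linked(e,f), linked(f,e)}
4. free(e,f)  →  {clear(c,c), clear(e,f), holds(f,b), holds(f,e), linked(b,b), linked(c,c), linked(c,f), linked(e,f), on(e)}
5. free(f,c)  →  {clear(e,f), holds(c,f), holds(f,b), holds(f,e), linked(b,b), linked(c,c), linked(e,f), on(e), on(f)}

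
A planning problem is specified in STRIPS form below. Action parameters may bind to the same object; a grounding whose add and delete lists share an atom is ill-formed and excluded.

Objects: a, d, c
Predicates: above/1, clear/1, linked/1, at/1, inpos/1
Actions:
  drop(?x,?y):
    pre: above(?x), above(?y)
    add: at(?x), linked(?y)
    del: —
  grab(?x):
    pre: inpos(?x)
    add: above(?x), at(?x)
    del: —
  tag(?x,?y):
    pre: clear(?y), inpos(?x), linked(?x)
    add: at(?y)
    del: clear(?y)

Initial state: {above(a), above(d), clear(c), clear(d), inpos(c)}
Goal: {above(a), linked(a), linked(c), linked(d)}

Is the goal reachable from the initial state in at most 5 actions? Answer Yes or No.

1. drop(a,a)  →  {above(a), above(d), at(a), clear(c), clear(d), inpos(c), linked(a)}
2. drop(a,d)  →  {above(a), above(d), at(a), clear(c), clear(d), inpos(c), linked(a), linked(d)}
3. grab(c)  →  {above(a), above(c), above(d), at(a), at(c), clear(c), clear(d), inpos(c), linked(a), linked(d)}
4. drop(a,c)  →  {above(a), above(c), above(d), at(a), at(c), clear(c), clear(d), inpos(c), linked(a), linked(c), linked(d)}
optimal plan length = 4; 4 ≤ 5

Yes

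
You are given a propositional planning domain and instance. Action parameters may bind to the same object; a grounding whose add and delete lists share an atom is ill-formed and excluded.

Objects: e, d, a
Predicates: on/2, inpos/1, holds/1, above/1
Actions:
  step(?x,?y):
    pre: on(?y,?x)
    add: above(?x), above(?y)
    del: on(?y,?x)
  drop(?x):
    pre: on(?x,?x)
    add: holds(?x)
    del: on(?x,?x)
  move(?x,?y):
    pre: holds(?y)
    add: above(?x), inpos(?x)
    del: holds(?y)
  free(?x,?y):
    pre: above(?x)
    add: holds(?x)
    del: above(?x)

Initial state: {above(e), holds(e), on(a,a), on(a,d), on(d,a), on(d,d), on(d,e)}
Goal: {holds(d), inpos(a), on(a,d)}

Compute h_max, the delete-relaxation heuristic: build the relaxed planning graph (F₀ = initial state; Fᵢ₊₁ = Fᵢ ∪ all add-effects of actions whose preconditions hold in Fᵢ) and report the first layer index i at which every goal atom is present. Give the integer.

F0 = init (7 atoms)
F1 = F0 ∪ {above(a), above(d), holds(a), holds(d), inpos(a), inpos(d), inpos(e)}  (14 atoms)
goal ⊆ F1  ⇒  h_max = 1

1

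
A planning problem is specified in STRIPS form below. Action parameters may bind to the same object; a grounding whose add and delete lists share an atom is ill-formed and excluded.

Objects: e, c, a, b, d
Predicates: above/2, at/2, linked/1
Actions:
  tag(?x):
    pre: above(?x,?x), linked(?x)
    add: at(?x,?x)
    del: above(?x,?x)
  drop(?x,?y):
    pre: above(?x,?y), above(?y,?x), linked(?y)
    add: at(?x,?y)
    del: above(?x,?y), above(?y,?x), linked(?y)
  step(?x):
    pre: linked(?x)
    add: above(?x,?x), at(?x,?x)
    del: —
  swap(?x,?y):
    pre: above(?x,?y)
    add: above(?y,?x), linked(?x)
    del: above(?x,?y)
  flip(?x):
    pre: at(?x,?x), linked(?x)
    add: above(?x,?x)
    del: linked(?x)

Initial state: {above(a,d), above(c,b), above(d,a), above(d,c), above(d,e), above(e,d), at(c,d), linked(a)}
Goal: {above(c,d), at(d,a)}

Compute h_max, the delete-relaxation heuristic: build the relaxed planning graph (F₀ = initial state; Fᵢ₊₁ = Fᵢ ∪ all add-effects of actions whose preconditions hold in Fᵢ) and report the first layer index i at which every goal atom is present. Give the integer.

F0 = init (8 atoms)
F1 = F0 ∪ {above(a,a), above(b,c), above(c,d), at(a,a), at(d,a), linked(c), linked(d), linked(e)}  (16 atoms)
goal ⊆ F1  ⇒  h_max = 1

1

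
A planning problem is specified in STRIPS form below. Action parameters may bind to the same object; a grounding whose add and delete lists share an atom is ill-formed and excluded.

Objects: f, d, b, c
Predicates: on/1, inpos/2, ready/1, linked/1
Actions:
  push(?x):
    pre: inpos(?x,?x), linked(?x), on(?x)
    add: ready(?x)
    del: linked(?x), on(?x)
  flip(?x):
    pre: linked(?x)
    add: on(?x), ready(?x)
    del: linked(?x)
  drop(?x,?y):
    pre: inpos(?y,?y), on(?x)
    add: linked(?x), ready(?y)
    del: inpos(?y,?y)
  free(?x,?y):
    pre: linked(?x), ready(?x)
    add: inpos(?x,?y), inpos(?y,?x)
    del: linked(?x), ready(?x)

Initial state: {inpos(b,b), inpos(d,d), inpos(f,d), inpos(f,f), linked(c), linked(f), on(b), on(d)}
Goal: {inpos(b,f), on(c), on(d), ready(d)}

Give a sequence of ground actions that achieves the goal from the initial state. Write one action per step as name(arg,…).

1. flip(f)  →  {inpos(b,b), inpos(d,d), inpos(f,d), inpos(f,f), linked(c), on(b), on(d), on(f), ready(f)}
2. flip(c)  →  {inpos(b,b), inpos(d,d), inpos(f,d), inpos(f,f), on(b), on(c), on(d), on(f), ready(c), ready(f)}
3. drop(f,d)  →  {inpos(b,b), inpos(f,d), inpos(f,f), linked(f), on(b), on(c), on(d), on(f), ready(c), ready(d), ready(f)}
4. free(f,b)  →  {inpos(b,b), inpos(b,f), inpos(f,b), inpos(f,d), inpos(f,f), on(b), on(c), on(d), on(f), ready(c), ready(d)}

flip(f); flip(c); drop(f,d); free(f,b)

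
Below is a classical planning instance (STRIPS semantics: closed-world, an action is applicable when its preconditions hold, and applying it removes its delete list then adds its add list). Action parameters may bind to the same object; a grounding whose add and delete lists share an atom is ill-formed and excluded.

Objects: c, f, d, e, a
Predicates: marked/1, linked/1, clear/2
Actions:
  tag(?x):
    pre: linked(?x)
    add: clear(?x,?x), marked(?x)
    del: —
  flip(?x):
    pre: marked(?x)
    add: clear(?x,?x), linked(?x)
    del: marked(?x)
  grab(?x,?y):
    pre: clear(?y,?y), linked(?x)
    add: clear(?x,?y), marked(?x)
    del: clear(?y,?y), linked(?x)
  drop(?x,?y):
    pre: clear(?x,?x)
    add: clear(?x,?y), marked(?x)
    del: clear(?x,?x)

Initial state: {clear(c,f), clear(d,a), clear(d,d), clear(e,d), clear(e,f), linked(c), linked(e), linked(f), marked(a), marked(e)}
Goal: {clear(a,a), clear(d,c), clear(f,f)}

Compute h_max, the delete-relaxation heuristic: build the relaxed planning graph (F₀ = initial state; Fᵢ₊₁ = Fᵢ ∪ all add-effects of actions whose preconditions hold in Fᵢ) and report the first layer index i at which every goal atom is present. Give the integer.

F0 = init (10 atoms)
F1 = F0 ∪ {clear(a,a), clear(c,c), clear(c,d), clear(d,c), clear(d,e), clear(d,f), clear(e,e), clear(f,d), clear(f,f), linked(a), marked(c), marked(d), marked(f)}  (23 atoms)
goal ⊆ F1  ⇒  h_max = 1

1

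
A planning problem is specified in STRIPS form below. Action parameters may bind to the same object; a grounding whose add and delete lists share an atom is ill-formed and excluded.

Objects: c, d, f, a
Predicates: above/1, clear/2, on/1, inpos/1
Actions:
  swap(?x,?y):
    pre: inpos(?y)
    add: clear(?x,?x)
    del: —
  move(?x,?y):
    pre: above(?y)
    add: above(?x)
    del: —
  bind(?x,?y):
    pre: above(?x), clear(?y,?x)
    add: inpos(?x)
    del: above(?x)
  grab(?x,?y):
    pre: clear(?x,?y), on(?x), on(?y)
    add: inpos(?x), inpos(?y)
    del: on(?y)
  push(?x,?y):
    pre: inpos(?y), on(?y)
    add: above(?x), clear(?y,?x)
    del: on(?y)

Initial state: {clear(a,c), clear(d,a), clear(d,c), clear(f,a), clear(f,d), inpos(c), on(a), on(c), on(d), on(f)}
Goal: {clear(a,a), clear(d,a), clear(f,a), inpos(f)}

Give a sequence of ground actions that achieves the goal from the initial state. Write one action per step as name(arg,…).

swap(a,c); grab(f,d)

1. swap(a,c)  →  {clear(a,a), clear(a,c), clear(d,a), clear(d,c), clear(f,a), clear(f,d), inpos(c), on(a), on(c), on(d), on(f)}
2. grab(f,d)  →  {clear(a,a), clear(a,c), clear(d,a), clear(d,c), clear(f,a), clear(f,d), inpos(c), inpos(d), inpos(f), on(a), on(c), on(f)}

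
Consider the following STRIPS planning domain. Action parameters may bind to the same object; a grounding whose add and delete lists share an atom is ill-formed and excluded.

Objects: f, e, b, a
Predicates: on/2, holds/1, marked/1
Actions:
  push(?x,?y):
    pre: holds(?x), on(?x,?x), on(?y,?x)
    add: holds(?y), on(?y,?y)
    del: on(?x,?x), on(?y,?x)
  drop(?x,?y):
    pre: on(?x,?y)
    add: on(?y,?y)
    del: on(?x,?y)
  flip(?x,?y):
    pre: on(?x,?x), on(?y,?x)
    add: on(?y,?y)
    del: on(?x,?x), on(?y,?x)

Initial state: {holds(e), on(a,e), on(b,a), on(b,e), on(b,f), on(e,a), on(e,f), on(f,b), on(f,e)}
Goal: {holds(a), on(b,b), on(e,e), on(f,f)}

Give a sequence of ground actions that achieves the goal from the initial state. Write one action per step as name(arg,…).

drop(f,e); push(e,a); push(a,e); drop(f,b); drop(e,f)

1. drop(f,e)  →  {holds(e), on(a,e), on(b,a), on(b,e), on(b,f), on(e,a), on(e,e), on(e,f), on(f,b)}
2. push(e,a)  →  {holds(a), holds(e), on(a,a), on(b,a), on(b,e), on(b,f), on(e,a), on(e,f), on(f,b)}
3. push(a,e)  →  {holds(a), holds(e), on(b,a), on(b,e), on(b,f), on(e,e), on(e,f), on(f,b)}
4. drop(f,b)  →  {holds(a), holds(e), on(b,a), on(b,b), on(b,e), on(b,f), on(e,e), on(e,f)}
5. drop(e,f)  →  {holds(a), holds(e), on(b,a), on(b,b), on(b,e), on(b,f), on(e,e), on(f,f)}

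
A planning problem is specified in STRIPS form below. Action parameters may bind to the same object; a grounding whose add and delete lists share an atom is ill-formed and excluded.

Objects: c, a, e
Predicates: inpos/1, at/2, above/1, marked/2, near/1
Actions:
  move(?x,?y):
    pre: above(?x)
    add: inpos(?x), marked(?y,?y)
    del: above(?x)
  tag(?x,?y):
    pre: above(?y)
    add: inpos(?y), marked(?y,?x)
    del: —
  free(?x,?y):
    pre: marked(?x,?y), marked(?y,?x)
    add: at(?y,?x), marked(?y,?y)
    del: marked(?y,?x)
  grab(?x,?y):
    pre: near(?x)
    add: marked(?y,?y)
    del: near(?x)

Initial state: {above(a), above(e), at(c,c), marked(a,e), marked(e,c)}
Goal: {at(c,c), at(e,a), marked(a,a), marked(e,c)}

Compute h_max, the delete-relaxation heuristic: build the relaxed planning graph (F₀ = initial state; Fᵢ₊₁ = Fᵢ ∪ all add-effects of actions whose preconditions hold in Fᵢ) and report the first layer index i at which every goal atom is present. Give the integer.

2

F0 = init (5 atoms)
F1 = F0 ∪ {inpos(a), inpos(e), marked(a,a), marked(a,c), marked(c,c), marked(e,a), marked(e,e)}  (12 atoms)
F2 = F1 ∪ {at(a,e), at(e,a)}  (14 atoms)
goal ⊆ F2  ⇒  h_max = 2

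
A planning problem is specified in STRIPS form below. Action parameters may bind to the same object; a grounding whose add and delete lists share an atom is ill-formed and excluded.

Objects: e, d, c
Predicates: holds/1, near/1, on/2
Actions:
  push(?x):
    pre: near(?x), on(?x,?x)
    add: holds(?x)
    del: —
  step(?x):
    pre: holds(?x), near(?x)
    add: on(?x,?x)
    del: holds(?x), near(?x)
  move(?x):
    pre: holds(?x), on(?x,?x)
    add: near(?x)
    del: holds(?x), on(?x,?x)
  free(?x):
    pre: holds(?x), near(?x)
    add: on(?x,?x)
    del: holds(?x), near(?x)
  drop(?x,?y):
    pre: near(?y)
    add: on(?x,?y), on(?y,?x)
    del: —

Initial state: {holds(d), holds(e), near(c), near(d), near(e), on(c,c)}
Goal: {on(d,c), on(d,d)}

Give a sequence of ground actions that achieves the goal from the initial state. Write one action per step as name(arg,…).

1. step(d)  →  {holds(e), near(c), near(e), on(c,c), on(d,d)}
2. drop(d,c)  →  {holds(e), near(c), near(e), on(c,c), on(c,d), on(d,c), on(d,d)}

step(d); drop(d,c)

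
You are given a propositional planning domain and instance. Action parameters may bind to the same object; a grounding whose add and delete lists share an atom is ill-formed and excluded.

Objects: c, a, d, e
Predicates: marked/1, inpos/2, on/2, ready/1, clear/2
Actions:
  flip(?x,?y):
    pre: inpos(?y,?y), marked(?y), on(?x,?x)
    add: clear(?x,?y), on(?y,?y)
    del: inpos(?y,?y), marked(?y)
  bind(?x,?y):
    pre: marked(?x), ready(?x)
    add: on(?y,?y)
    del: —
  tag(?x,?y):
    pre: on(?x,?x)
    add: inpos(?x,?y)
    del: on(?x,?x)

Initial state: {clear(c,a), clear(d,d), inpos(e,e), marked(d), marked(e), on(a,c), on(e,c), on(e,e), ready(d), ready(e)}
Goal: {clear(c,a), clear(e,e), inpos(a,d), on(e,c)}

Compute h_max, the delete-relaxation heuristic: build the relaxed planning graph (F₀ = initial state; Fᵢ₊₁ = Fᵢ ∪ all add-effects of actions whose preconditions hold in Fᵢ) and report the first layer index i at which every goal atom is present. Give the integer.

2

F0 = init (10 atoms)
F1 = F0 ∪ {clear(e,e), inpos(e,a), inpos(e,c), inpos(e,d), on(a,a), on(c,c), on(d,d)}  (17 atoms)
F2 = F1 ∪ {clear(a,e), clear(c,e), clear(d,e), inpos(a,a), inpos(a,c), inpos(a,d), inpos(a,e), inpos(c,a), inpos(c,c), inpos(c,d), inpos(c,e), inpos(d,a), inpos(d,c), inpos(d,d), inpos(d,e)}  (32 atoms)
goal ⊆ F2  ⇒  h_max = 2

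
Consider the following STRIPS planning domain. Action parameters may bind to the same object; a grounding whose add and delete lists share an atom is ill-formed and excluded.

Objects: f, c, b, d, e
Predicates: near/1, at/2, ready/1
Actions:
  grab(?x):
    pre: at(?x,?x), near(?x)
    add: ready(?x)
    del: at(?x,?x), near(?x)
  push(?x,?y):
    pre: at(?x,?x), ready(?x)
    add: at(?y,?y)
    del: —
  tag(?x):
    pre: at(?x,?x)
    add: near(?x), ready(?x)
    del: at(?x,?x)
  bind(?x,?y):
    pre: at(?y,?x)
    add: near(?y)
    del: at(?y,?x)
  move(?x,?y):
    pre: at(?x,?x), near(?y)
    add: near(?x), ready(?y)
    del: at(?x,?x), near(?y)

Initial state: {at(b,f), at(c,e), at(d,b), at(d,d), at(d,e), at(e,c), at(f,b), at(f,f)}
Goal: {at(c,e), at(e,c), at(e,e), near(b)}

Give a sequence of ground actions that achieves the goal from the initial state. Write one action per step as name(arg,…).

1. bind(f,b)  →  {at(c,e), at(d,b), at(d,d), at(d,e), at(e,c), at(f,b), at(f,f), near(b)}
2. bind(b,f)  →  {at(c,e), at(d,b), at(d,d), at(d,e), at(e,c), at(f,f), near(b), near(f)}
3. move(d,f)  →  {at(c,e), at(d,b), at(d,e), at(e,c), at(f,f), near(b), near(d), ready(f)}
4. push(f,e)  →  {at(c,e), at(d,b), at(d,e), at(e,c), at(e,e), at(f,f), near(b), near(d), ready(f)}

bind(f,b); bind(b,f); move(d,f); push(f,e)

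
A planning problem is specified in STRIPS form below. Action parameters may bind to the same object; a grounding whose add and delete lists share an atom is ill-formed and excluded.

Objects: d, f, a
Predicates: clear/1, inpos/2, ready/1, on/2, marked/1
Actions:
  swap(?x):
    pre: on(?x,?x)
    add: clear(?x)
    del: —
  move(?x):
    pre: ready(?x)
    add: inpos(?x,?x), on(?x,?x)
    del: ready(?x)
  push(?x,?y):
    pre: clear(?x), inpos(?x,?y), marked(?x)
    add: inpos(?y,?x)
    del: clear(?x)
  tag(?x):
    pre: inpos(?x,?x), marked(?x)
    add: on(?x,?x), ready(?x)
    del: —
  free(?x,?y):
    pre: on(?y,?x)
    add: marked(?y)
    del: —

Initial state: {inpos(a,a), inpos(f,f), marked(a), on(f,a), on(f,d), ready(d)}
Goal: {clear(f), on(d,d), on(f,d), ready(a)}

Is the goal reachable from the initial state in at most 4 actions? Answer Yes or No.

No

1. move(d)  →  {inpos(a,a), inpos(d,d), inpos(f,f), marked(a), on(d,d), on(f,a), on(f,d)}
2. tag(a)  →  {inpos(a,a), inpos(d,d), inpos(f,f), marked(a), on(a,a), on(d,d), on(f,a), on(f,d), ready(a)}
3. free(d,f)  →  {inpos(a,a), inpos(d,d), inpos(f,f), marked(a), marked(f), on(a,a), on(d,d), on(f,a), on(f,d), ready(a)}
4. tag(f)  →  {inpos(a,a), inpos(d,d), inpos(f,f), marked(a), marked(f), on(a,a), on(d,d), on(f,a), on(f,d), on(f,f), ready(a), ready(f)}
5. swap(f)  →  {clear(f), inpos(a,a), inpos(d,d), inpos(f,f), marked(a), marked(f), on(a,a), on(d,d), on(f,a), on(f,d), on(f,f), ready(a), ready(f)}
optimal plan length = 5; 5 > 4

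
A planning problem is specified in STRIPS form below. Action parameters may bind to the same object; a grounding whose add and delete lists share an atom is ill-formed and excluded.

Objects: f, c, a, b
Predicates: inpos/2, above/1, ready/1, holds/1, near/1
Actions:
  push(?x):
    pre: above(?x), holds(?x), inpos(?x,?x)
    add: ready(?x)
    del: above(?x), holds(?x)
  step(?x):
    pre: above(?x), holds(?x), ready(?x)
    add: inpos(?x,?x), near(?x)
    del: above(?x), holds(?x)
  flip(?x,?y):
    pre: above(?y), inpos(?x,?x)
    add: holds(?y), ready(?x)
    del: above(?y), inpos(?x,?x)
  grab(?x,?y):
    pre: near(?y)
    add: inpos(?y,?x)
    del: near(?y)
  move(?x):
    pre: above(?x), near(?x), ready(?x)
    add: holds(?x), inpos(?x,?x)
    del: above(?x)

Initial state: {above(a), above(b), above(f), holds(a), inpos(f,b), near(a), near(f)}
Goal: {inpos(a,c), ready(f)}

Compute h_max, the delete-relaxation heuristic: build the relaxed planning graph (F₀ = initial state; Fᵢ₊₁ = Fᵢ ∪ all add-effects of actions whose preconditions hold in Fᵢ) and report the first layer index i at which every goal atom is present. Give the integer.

F0 = init (7 atoms)
F1 = F0 ∪ {inpos(a,a), inpos(a,b), inpos(a,c), inpos(a,f), inpos(f,a), inpos(f,c), inpos(f,f)}  (14 atoms)
F2 = F1 ∪ {holds(b), holds(f), ready(a), ready(f)}  (18 atoms)
goal ⊆ F2  ⇒  h_max = 2

2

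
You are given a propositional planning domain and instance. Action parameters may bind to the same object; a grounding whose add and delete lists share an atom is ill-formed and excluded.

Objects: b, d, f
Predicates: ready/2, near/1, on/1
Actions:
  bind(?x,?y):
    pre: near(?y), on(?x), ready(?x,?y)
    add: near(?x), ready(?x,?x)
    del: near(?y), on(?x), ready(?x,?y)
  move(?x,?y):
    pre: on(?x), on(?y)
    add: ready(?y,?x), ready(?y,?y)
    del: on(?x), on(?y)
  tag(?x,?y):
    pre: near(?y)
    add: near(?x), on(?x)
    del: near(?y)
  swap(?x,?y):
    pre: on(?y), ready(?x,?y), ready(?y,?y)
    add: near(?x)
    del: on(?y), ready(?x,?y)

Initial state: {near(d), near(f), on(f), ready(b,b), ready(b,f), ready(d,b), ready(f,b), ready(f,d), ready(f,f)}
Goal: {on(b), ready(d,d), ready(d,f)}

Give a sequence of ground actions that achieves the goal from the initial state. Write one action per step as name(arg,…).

1. tag(b,d)  →  {near(b), near(f), on(b), on(f), ready(b,b), ready(b,f), ready(d,b), ready(f,b), ready(f,d), ready(f,f)}
2. tag(d,b)  →  {near(d), near(f), on(b), on(d), on(f), ready(b,b), ready(b,f), ready(d,b), ready(f,b), ready(f,d), ready(f,f)}
3. move(f,d)  →  {near(d), near(f), on(b), ready(b,b), ready(b,f), ready(d,b), ready(d,d), ready(d,f), ready(f,b), ready(f,d), ready(f,f)}

tag(b,d); tag(d,b); move(f,d)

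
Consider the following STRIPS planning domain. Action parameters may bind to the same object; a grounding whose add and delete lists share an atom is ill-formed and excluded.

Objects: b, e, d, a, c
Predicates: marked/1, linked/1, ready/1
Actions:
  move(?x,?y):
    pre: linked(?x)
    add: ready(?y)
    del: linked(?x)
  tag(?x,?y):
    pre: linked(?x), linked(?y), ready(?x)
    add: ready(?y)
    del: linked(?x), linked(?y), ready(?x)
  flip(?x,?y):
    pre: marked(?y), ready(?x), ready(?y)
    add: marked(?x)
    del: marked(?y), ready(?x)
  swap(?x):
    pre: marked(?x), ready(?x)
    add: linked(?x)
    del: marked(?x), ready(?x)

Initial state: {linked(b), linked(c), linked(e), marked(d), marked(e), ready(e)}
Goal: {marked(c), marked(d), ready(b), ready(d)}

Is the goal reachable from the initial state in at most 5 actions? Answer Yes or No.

1. move(b,b)  →  {linked(c), linked(e), marked(d), marked(e), ready(b), ready(e)}
2. move(e,d)  →  {linked(c), marked(d), marked(e), ready(b), ready(d), ready(e)}
3. move(c,c)  →  {marked(d), marked(e), ready(b), ready(c), ready(d), ready(e)}
4. flip(c,e)  →  {marked(c), marked(d), ready(b), ready(d), ready(e)}
optimal plan length = 4; 4 ≤ 5

Yes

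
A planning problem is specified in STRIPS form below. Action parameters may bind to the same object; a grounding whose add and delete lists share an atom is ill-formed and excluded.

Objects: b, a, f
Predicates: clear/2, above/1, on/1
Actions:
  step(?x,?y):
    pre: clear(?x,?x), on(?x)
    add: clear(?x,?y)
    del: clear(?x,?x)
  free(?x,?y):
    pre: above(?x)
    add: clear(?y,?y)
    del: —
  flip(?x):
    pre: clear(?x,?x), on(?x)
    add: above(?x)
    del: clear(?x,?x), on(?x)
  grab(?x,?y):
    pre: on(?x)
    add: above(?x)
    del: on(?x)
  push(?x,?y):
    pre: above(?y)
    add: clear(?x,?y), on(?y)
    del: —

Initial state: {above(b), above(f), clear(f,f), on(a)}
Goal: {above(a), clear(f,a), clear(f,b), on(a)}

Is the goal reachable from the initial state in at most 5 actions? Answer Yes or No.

1. grab(a,b)  →  {above(a), above(b), above(f), clear(f,f)}
2. push(f,b)  →  {above(a), above(b), above(f), clear(f,b), clear(f,f), on(b)}
3. push(f,a)  →  {above(a), above(b), above(f), clear(f,a), clear(f,b), clear(f,f), on(a), on(b)}
optimal plan length = 3; 3 ≤ 5

Yes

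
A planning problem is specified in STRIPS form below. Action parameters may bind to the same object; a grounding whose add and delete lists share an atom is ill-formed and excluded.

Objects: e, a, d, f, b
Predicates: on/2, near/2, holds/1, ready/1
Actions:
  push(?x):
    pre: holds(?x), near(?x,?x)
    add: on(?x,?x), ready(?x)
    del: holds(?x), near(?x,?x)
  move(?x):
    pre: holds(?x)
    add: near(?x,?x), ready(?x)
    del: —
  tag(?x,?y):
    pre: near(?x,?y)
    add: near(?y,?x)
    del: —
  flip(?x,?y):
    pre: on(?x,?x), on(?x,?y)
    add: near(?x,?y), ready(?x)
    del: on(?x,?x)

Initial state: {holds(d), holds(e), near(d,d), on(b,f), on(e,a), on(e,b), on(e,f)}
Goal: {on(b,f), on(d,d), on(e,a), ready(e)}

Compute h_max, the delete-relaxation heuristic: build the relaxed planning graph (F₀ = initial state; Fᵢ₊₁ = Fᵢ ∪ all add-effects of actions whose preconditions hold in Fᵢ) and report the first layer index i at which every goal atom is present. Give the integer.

F0 = init (7 atoms)
F1 = F0 ∪ {near(e,e), on(d,d), ready(d), ready(e)}  (11 atoms)
goal ⊆ F1  ⇒  h_max = 1

1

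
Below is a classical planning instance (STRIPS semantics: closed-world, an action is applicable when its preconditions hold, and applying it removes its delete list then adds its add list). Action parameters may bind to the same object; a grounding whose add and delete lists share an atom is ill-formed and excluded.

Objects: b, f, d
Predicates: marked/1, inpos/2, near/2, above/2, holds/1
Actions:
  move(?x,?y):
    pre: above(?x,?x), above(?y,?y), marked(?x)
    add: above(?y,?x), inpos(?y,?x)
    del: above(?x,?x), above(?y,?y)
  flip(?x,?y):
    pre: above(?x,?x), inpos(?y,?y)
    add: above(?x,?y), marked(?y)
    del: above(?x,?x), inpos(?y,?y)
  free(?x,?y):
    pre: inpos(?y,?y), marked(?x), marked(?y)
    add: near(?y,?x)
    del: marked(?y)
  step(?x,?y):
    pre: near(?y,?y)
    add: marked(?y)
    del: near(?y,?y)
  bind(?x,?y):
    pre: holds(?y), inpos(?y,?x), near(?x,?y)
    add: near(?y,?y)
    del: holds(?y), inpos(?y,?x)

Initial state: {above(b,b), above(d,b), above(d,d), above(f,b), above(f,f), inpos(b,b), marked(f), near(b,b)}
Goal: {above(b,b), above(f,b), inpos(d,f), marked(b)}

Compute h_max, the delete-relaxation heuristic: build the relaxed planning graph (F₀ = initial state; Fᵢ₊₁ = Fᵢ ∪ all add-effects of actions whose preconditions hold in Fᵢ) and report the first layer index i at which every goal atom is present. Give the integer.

F0 = init (8 atoms)
F1 = F0 ∪ {above(b,f), above(d,f), inpos(b,f), inpos(d,f), marked(b)}  (13 atoms)
goal ⊆ F1  ⇒  h_max = 1

1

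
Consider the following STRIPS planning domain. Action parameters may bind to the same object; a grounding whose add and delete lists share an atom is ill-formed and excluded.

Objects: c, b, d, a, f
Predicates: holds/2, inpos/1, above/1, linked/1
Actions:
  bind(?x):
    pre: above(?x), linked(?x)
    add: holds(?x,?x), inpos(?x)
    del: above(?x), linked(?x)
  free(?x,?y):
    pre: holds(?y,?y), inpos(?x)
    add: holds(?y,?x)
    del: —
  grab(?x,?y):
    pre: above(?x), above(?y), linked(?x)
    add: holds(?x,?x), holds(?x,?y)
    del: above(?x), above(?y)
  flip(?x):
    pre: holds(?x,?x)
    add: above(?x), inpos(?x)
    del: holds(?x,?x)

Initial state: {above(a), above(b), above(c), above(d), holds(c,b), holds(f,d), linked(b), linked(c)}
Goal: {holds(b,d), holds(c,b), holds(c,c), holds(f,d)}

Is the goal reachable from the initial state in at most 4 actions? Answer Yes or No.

1. bind(c)  →  {above(a), above(b), above(d), holds(c,b), holds(c,c), holds(f,d), inpos(c), linked(b)}
2. grab(b,d)  →  {above(a), holds(b,b), holds(b,d), holds(c,b), holds(c,c), holds(f,d), inpos(c), linked(b)}
optimal plan length = 2; 2 ≤ 4

Yes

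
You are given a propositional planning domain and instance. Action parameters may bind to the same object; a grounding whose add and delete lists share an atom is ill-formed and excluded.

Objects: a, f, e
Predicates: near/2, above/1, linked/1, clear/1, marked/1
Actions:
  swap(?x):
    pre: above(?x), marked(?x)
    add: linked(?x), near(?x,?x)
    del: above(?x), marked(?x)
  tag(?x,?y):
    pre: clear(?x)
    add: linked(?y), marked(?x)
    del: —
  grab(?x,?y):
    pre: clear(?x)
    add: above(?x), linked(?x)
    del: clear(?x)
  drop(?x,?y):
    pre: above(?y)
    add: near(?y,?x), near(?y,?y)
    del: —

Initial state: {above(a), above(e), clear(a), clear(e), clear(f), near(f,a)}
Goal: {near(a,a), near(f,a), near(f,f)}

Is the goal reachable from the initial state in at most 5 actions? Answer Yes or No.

1. grab(f,a)  →  {above(a), above(e), above(f), clear(a), clear(e), linked(f), near(f,a)}
2. drop(a,a)  →  {above(a), above(e), above(f), clear(a), clear(e), linked(f), near(a,a), near(f,a)}
3. drop(a,f)  →  {above(a), above(e), above(f), clear(a), clear(e), linked(f), near(a,a), near(f,a), near(f,f)}
optimal plan length = 3; 3 ≤ 5

Yes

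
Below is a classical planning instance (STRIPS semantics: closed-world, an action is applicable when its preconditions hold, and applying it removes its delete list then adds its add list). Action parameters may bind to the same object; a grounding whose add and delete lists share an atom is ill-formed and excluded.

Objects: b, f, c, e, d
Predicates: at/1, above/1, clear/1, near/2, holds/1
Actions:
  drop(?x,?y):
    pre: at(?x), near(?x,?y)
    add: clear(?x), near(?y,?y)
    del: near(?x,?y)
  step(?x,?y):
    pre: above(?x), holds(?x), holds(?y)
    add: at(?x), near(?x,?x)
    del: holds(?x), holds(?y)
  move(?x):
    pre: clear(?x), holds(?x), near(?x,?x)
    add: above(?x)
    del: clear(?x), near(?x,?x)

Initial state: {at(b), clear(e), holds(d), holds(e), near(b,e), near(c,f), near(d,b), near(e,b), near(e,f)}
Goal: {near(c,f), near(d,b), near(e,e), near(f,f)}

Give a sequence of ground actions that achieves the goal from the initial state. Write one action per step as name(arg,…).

drop(b,e); move(e); step(e,e); drop(e,f)

1. drop(b,e)  →  {at(b), clear(b), clear(e), holds(d), holds(e), near(c,f), near(d,b), near(e,b), near(e,e), near(e,f)}
2. move(e)  →  {above(e), at(b), clear(b), holds(d), holds(e), near(c,f), near(d,b), near(e,b), near(e,f)}
3. step(e,e)  →  {above(e), at(b), at(e), clear(b), holds(d), near(c,f), near(d,b), near(e,b), near(e,e), near(e,f)}
4. drop(e,f)  →  {above(e), at(b), at(e), clear(b), clear(e), holds(d), near(c,f), near(d,b), near(e,b), near(e,e), near(f,f)}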